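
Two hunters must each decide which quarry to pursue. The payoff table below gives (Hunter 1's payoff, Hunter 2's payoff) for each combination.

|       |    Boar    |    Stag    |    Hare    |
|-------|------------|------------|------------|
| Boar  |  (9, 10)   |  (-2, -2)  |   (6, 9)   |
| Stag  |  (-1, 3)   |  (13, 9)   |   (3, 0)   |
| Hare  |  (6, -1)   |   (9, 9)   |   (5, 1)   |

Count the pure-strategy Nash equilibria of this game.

Both Boar: Hunter 1 gets 9 (best alternative 6); Hunter 2 gets 10 (best alternative 9). Neither deviates — NE.
Both Stag: Hunter 1 gets 13 (best alternative 9); Hunter 2 gets 9 (best alternative 3). Neither deviates — NE.
Both Hare is not a NE: Hunter 1 would switch to Boar (6 > 5).
No other cell survives both best-response checks, so there are 2 pure NE.

2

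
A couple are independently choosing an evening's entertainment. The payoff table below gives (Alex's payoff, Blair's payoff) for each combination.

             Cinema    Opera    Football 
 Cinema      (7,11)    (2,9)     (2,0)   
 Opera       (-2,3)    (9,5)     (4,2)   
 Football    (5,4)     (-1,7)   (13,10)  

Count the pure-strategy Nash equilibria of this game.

3

Both Cinema: Alex gets 7 (best alternative 5); Blair gets 11 (best alternative 9). Neither deviates — NE.
Both Opera: Alex gets 9 (best alternative 2); Blair gets 5 (best alternative 3). Neither deviates — NE.
Both Football: Alex gets 13 (best alternative 4); Blair gets 10 (best alternative 7). Neither deviates — NE.
(Football, Cinema) is not a NE: Alex would switch to Cinema (7 > 5).
No other cell survives both best-response checks, so there are 3 pure NE.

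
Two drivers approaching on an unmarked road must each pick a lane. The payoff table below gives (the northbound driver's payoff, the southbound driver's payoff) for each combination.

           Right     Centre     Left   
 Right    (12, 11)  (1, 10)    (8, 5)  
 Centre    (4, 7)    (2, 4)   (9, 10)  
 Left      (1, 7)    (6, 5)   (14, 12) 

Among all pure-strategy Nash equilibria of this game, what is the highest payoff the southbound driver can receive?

Both Right is a pure NE (the northbound driver: 12 ≥ 4; the southbound driver: 11 ≥ 10). The southbound driver gets 11.
Both Left is a pure NE (the northbound driver: 14 ≥ 9; the southbound driver: 12 ≥ 7). The southbound driver gets 12.
Every other cell has a profitable deviation for at least one player. Highest of {11, 12} is 12.

12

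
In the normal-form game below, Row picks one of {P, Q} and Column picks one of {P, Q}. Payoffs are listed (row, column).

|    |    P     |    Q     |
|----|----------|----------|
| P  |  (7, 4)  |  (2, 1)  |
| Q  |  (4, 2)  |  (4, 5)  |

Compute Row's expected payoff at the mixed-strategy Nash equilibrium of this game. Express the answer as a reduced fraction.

Column mixes with probability q on P, chosen so Row is indifferent: 7q + 2(1−q) = 4q + 4(1−q) gives q = 2/5.
Row's expected payoff (from either row, since indifferent) is 7·2/5 + 2·3/5 = 4.

4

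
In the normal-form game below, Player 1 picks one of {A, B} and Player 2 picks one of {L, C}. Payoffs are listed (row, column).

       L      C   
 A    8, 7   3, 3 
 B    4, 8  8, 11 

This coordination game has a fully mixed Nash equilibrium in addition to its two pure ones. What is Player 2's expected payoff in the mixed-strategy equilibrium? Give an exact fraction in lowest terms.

53/7

Player 1 mixes with probability p on A, chosen so Player 2 is indifferent: 7p + 8(1−p) = 3p + 11(1−p) gives p = 3/7.
Player 2's expected payoff is 7·3/7 + 8·4/7 = 53/7.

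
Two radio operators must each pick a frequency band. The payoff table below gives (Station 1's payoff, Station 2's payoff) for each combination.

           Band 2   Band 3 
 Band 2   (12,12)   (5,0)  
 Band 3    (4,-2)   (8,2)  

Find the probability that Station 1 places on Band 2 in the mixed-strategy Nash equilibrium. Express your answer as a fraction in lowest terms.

Station 1's mix p on Band 2 must make Station 2 indifferent between Band 2 and Band 3.
Station 2's payoff from Band 2: 12p + (-2)(1−p). From Band 3: 0p + 2(1−p).
Set equal: 12p = 4(1−p) → p = 4/16 = 1/4.

1/4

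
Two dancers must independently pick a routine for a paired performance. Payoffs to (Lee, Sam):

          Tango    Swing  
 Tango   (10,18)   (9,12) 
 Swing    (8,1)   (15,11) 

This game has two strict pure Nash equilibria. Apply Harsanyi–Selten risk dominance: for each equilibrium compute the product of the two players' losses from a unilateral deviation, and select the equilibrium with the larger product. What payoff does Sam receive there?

11

At both Tango: Lee loses 10 − 8 = 2 by deviating; Sam loses 18 − 12 = 6. Product = 2·6 = 12.
At both Swing: Lee loses 15 − 9 = 6 by deviating; Sam loses 11 − 1 = 10. Product = 6·10 = 60.
60 > 12, so both Swing is risk-dominant. Sam's payoff there is 11.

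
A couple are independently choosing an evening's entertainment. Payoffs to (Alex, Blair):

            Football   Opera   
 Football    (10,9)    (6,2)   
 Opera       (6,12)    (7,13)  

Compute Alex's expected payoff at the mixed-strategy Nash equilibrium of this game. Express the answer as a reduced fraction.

Blair mixes with probability q on Football, chosen so Alex is indifferent: 10q + 6(1−q) = 6q + 7(1−q) gives q = 1/5.
Alex's expected payoff (from either row, since indifferent) is 10·1/5 + 6·4/5 = 34/5.

34/5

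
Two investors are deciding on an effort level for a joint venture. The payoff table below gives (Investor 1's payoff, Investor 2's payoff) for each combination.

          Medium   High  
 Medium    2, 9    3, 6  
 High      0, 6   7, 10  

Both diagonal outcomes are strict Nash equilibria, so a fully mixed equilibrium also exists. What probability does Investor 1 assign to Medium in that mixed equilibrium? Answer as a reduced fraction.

Investor 1's mix p on Medium must make Investor 2 indifferent between Medium and High.
Investor 2's payoff from Medium: 9p + 6(1−p). From High: 6p + 10(1−p).
Set equal: 3p = 4(1−p) → p = 4/7.

4/7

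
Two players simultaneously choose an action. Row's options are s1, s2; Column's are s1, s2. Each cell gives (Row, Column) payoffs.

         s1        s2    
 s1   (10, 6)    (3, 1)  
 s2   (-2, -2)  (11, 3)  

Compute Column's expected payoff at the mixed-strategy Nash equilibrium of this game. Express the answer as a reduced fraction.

Row mixes with probability p on s1, chosen so Column is indifferent: 6p + (-2)(1−p) = 1p + 3(1−p) gives p = 1/2.
Column's expected payoff is 6·1/2 + (-2)·1/2 = 2.

2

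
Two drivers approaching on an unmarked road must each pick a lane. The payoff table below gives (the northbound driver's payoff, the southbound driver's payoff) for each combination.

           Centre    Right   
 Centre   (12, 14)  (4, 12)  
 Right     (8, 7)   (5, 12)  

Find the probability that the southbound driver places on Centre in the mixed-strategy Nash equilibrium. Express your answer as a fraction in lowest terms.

1/5

The southbound driver's mix q on Centre must make the northbound driver indifferent between Centre and Right.
The northbound driver's payoff from Centre: 12q + 4(1−q). From Right: 8q + 5(1−q).
Set equal: 4q = 1(1−q) → q = 1/5.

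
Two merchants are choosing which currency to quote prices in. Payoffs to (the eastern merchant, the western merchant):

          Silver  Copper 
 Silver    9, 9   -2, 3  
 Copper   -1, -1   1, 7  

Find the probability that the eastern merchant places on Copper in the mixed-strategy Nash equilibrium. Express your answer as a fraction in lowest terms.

The eastern merchant's mix p on Silver must make the western merchant indifferent between Silver and Copper.
The western merchant's payoff from Silver: 9p + (-1)(1−p). From Copper: 3p + 7(1−p).
Set equal: 6p = 8(1−p) → p = 8/14 = 4/7.
Probability on Copper is 1 − 4/7 = 3/7.

3/7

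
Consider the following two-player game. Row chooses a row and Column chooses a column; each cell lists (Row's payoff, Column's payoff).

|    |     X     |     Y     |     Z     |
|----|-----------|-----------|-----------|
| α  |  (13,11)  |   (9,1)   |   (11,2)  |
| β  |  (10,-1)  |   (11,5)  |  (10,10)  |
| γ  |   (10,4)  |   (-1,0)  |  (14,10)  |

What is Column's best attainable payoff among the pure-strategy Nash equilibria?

(α, X) is a pure NE (Row: 13 ≥ 10; Column: 11 ≥ 2). Column gets 11.
(γ, Z) is a pure NE (Row: 14 ≥ 11; Column: 10 ≥ 4). Column gets 10.
Every other cell has a profitable deviation for at least one player. Highest of {11, 10} is 11.

11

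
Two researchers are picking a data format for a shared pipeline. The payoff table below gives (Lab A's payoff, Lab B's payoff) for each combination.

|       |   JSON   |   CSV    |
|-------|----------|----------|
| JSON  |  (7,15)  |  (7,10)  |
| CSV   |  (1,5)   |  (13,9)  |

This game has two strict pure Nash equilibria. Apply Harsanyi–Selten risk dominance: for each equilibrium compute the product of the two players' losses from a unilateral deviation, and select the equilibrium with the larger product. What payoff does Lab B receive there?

At both JSON: Lab A loses 7 − 1 = 6 by deviating; Lab B loses 15 − 10 = 5. Product = 6·5 = 30.
At both CSV: Lab A loses 13 − 7 = 6 by deviating; Lab B loses 9 − 5 = 4. Product = 6·4 = 24.
30 > 24, so both JSON is risk-dominant. Lab B's payoff there is 15.

15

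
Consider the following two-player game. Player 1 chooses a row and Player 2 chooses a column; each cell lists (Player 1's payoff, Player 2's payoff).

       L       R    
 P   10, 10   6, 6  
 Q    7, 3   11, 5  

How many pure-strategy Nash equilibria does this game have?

(P, L): Player 1 gets 10 (best alternative 7); Player 2 gets 10 (best alternative 6). Neither deviates — NE.
(Q, R): Player 1 gets 11 (best alternative 6); Player 2 gets 5 (best alternative 3). Neither deviates — NE.
(Q, L) is not a NE: Player 1 would switch to P (10 > 7).
No other cell survives both best-response checks, so there are 2 pure NE.

2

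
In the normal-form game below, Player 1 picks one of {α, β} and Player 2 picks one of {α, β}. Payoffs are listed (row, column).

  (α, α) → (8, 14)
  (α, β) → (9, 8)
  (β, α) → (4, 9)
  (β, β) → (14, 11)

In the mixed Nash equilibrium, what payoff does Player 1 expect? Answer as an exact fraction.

76/9

Player 2 mixes with probability q on α, chosen so Player 1 is indifferent: 8q + 9(1−q) = 4q + 14(1−q) gives q = 5/9.
Player 1's expected payoff (from either row, since indifferent) is 8·5/9 + 9·4/9 = 76/9.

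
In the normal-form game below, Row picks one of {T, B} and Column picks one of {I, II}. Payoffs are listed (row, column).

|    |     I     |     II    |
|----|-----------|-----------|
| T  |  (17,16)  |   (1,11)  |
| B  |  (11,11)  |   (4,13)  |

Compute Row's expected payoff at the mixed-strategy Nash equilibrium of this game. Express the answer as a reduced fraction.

Column mixes with probability q on I, chosen so Row is indifferent: 17q + 1(1−q) = 11q + 4(1−q) gives q = 1/3.
Row's expected payoff (from either row, since indifferent) is 17·1/3 + 1·2/3 = 19/3.

19/3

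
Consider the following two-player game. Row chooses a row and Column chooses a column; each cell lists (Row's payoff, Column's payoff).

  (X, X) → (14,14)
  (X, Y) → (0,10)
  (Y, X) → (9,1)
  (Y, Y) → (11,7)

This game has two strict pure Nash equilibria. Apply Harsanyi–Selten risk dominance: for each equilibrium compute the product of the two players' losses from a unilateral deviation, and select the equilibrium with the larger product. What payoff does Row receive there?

11

At both X: Row loses 14 − 9 = 5 by deviating; Column loses 14 − 10 = 4. Product = 5·4 = 20.
At both Y: Row loses 11 − 0 = 11 by deviating; Column loses 7 − 1 = 6. Product = 11·6 = 66.
66 > 20, so both Y is risk-dominant. Row's payoff there is 11.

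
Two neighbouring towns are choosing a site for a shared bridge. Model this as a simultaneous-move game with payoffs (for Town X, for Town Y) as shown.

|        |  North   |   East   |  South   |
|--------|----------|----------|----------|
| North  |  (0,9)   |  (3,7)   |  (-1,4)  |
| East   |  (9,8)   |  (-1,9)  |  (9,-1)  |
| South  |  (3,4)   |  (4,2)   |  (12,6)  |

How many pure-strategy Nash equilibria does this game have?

1

Both South: Town X gets 12 (best alternative 9); Town Y gets 6 (best alternative 4). Neither deviates — NE.
Both East is not a NE: Town X would switch to South (4 > -1).
No other cell survives both best-response checks, so there is 1 pure NE.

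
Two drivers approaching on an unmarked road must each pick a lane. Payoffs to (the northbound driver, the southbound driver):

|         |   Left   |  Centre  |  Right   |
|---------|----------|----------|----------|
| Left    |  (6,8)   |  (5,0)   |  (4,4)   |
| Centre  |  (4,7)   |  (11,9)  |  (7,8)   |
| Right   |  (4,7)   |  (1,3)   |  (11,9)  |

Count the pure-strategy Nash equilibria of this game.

Both Left: the northbound driver gets 6 (best alternative 4); the southbound driver gets 8 (best alternative 4). Neither deviates — NE.
Both Centre: the northbound driver gets 11 (best alternative 5); the southbound driver gets 9 (best alternative 8). Neither deviates — NE.
Both Right: the northbound driver gets 11 (best alternative 7); the southbound driver gets 9 (best alternative 7). Neither deviates — NE.
(Centre, Left) is not a NE: the northbound driver would switch to Left (6 > 4).
No other cell survives both best-response checks, so there are 3 pure NE.

3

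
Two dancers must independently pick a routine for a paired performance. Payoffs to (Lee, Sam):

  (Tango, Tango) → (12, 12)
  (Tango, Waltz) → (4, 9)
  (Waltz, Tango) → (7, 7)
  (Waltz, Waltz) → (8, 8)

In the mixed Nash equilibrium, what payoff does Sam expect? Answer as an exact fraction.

33/4

Lee mixes with probability p on Tango, chosen so Sam is indifferent: 12p + 7(1−p) = 9p + 8(1−p) gives p = 1/4.
Sam's expected payoff is 12·1/4 + 7·3/4 = 33/4.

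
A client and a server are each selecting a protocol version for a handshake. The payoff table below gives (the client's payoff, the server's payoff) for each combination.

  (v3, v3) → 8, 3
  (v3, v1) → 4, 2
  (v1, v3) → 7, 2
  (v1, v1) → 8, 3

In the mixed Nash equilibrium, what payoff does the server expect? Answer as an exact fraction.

The client mixes with probability p on v3, chosen so the server is indifferent: 3p + 2(1−p) = 2p + 3(1−p) gives p = 1/2.
The server's expected payoff is 3·1/2 + 2·1/2 = 5/2.

5/2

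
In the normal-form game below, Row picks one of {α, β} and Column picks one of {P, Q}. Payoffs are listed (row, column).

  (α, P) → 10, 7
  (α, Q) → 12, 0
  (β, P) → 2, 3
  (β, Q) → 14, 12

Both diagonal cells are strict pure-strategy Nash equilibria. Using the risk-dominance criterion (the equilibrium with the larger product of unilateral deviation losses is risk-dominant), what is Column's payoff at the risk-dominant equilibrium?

At (α, P): Row loses 10 − 2 = 8 by deviating; Column loses 7 − 0 = 7. Product = 8·7 = 56.
At (β, Q): Row loses 14 − 12 = 2 by deviating; Column loses 12 − 3 = 9. Product = 2·9 = 18.
56 > 18, so (α, P) is risk-dominant. Column's payoff there is 7.

7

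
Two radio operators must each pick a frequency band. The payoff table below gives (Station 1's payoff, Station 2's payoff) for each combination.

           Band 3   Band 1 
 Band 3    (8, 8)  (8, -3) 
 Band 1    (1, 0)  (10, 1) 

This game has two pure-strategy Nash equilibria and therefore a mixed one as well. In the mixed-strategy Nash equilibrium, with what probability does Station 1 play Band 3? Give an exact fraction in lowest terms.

Station 1's mix p on Band 3 must make Station 2 indifferent between Band 3 and Band 1.
Station 2's payoff from Band 3: 8p + 0(1−p). From Band 1: (-3)p + 1(1−p).
Set equal: 11p = 1(1−p) → p = 1/12.

1/12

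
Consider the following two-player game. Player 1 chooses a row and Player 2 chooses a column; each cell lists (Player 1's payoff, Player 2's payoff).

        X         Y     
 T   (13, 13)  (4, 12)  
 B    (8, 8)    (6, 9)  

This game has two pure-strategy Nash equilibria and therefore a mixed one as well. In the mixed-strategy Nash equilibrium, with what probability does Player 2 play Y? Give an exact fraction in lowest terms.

Player 2's mix q on X must make Player 1 indifferent between T and B.
Player 1's payoff from T: 13q + 4(1−q). From B: 8q + 6(1−q).
Set equal: 5q = 2(1−q) → q = 2/7.
Probability on Y is 1 − 2/7 = 5/7.

5/7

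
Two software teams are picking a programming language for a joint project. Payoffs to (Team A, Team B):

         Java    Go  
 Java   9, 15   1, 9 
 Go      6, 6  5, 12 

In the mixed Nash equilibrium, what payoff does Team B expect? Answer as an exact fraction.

Team A mixes with probability p on Java, chosen so Team B is indifferent: 15p + 6(1−p) = 9p + 12(1−p) gives p = 1/2.
Team B's expected payoff is 15·1/2 + 6·1/2 = 21/2.

21/2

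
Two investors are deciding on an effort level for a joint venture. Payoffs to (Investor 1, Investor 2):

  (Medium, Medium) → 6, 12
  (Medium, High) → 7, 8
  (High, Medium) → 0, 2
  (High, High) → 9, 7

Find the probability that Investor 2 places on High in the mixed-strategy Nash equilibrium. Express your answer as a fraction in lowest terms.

3/4

Investor 2's mix q on Medium must make Investor 1 indifferent between Medium and High.
Investor 1's payoff from Medium: 6q + 7(1−q). From High: 0q + 9(1−q).
Set equal: 6q = 2(1−q) → q = 2/8 = 1/4.
Probability on High is 1 − 1/4 = 3/4.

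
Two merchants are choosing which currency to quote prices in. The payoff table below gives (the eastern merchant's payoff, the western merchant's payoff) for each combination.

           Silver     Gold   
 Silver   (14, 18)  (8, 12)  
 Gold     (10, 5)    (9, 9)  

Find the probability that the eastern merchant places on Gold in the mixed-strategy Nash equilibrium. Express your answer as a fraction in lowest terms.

The eastern merchant's mix p on Silver must make the western merchant indifferent between Silver and Gold.
The western merchant's payoff from Silver: 18p + 5(1−p). From Gold: 12p + 9(1−p).
Set equal: 6p = 4(1−p) → p = 4/10 = 2/5.
Probability on Gold is 1 − 2/5 = 3/5.

3/5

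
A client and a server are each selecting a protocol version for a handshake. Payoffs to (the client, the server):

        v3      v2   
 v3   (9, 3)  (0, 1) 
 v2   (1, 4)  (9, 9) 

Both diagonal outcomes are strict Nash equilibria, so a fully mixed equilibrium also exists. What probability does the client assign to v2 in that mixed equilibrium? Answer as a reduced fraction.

The client's mix p on v3 must make the server indifferent between v3 and v2.
The server's payoff from v3: 3p + 4(1−p). From v2: 1p + 9(1−p).
Set equal: 2p = 5(1−p) → p = 5/7.
Probability on v2 is 1 − 5/7 = 2/7.

2/7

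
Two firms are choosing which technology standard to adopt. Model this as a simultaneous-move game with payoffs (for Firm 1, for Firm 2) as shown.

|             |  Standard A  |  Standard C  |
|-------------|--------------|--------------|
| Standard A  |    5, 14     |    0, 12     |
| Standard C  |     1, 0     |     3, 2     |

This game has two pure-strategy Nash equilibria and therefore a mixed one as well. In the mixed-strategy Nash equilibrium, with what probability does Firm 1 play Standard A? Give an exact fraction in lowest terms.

Firm 1's mix p on Standard A must make Firm 2 indifferent between Standard A and Standard C.
Firm 2's payoff from Standard A: 14p + 0(1−p). From Standard C: 12p + 2(1−p).
Set equal: 2p = 2(1−p) → p = 2/4 = 1/2.

1/2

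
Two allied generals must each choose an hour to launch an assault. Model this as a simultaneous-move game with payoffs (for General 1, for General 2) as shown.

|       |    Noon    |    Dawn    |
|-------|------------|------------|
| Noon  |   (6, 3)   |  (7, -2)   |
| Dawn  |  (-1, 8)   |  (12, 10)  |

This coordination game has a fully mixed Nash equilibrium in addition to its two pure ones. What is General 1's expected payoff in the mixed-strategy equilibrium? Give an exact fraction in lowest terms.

General 2 mixes with probability q on Noon, chosen so General 1 is indifferent: 6q + 7(1−q) = (-1)q + 12(1−q) gives q = 5/12.
General 1's expected payoff (from either row, since indifferent) is 6·5/12 + 7·7/12 = 79/12.

79/12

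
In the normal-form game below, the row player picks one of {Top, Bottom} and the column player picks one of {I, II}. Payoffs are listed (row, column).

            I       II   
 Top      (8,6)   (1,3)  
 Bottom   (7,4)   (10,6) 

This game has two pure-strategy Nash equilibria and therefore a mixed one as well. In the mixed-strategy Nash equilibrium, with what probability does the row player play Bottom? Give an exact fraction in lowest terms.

3/5

The row player's mix p on Top must make the column player indifferent between I and II.
The column player's payoff from I: 6p + 4(1−p). From II: 3p + 6(1−p).
Set equal: 3p = 2(1−p) → p = 2/5.
Probability on Bottom is 1 − 2/5 = 3/5.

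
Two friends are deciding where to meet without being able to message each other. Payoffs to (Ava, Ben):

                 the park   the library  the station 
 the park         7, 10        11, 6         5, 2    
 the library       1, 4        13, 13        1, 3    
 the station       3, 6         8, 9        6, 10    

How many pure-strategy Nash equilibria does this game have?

3

Both the park: Ava gets 7 (best alternative 3); Ben gets 10 (best alternative 6). Neither deviates — NE.
Both the library: Ava gets 13 (best alternative 11); Ben gets 13 (best alternative 4). Neither deviates — NE.
Both the station: Ava gets 6 (best alternative 5); Ben gets 10 (best alternative 9). Neither deviates — NE.
(the station, the library) is not a NE: Ava would switch to the library (13 > 8).
No other cell survives both best-response checks, so there are 3 pure NE.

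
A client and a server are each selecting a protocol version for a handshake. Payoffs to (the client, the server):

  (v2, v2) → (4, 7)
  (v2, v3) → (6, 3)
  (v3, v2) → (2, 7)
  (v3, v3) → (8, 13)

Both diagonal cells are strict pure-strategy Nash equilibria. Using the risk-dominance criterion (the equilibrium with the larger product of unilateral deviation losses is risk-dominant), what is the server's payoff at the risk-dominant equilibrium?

At both v2: the client loses 4 − 2 = 2 by deviating; the server loses 7 − 3 = 4. Product = 2·4 = 8.
At both v3: the client loses 8 − 6 = 2 by deviating; the server loses 13 − 7 = 6. Product = 2·6 = 12.
12 > 8, so both v3 is risk-dominant. The server's payoff there is 13.

13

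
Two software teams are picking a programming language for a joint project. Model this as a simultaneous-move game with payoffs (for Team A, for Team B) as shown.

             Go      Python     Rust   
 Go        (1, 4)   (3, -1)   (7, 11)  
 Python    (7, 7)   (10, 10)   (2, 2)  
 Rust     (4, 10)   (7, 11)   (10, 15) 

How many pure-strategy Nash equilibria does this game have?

Both Python: Team A gets 10 (best alternative 7); Team B gets 10 (best alternative 7). Neither deviates — NE.
Both Rust: Team A gets 10 (best alternative 7); Team B gets 15 (best alternative 11). Neither deviates — NE.
Both Go is not a NE: Team A would switch to Python (7 > 1).
No other cell survives both best-response checks, so there are 2 pure NE.

2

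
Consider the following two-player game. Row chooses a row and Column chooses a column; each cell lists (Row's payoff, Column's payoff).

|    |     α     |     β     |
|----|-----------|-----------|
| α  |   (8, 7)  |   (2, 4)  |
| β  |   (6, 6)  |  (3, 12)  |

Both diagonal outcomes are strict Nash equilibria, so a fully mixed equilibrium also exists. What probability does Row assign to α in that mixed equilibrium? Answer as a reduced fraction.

Row's mix p on α must make Column indifferent between α and β.
Column's payoff from α: 7p + 6(1−p). From β: 4p + 12(1−p).
Set equal: 3p = 6(1−p) → p = 6/9 = 2/3.

2/3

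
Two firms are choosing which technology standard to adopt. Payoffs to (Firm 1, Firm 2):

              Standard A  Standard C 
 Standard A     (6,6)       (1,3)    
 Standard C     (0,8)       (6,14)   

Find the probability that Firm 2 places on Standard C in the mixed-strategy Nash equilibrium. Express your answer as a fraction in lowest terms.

Firm 2's mix q on Standard A must make Firm 1 indifferent between Standard A and Standard C.
Firm 1's payoff from Standard A: 6q + 1(1−q). From Standard C: 0q + 6(1−q).
Set equal: 6q = 5(1−q) → q = 5/11.
Probability on Standard C is 1 − 5/11 = 6/11.

6/11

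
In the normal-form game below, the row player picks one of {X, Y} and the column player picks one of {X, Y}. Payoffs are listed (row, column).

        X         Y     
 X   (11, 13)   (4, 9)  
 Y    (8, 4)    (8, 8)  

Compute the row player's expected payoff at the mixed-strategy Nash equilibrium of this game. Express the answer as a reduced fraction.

The column player mixes with probability q on X, chosen so the row player is indifferent: 11q + 4(1−q) = 8q + 8(1−q) gives q = 4/7.
The row player's expected payoff (from either row, since indifferent) is 11·4/7 + 4·3/7 = 8.

8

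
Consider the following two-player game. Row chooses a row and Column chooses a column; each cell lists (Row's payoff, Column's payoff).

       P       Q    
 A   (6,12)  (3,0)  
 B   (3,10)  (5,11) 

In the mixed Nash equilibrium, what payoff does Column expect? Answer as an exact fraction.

132/13

Row mixes with probability p on A, chosen so Column is indifferent: 12p + 10(1−p) = 0p + 11(1−p) gives p = 1/13.
Column's expected payoff is 12·1/13 + 10·12/13 = 132/13.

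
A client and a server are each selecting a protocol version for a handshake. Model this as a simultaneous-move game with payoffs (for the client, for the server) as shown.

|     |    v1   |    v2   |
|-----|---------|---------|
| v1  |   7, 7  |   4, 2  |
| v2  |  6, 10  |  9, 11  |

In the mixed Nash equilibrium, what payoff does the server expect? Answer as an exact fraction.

19/2

The client mixes with probability p on v1, chosen so the server is indifferent: 7p + 10(1−p) = 2p + 11(1−p) gives p = 1/6.
The server's expected payoff is 7·1/6 + 10·5/6 = 19/2.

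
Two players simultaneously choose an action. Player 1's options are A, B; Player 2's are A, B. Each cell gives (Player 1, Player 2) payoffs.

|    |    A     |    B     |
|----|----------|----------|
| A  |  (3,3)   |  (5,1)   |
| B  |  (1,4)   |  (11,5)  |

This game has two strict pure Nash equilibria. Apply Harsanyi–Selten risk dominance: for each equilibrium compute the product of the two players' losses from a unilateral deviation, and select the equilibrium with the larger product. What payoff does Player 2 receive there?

5

At both A: Player 1 loses 3 − 1 = 2 by deviating; Player 2 loses 3 − 1 = 2. Product = 2·2 = 4.
At both B: Player 1 loses 11 − 5 = 6 by deviating; Player 2 loses 5 − 4 = 1. Product = 6·1 = 6.
6 > 4, so both B is risk-dominant. Player 2's payoff there is 5.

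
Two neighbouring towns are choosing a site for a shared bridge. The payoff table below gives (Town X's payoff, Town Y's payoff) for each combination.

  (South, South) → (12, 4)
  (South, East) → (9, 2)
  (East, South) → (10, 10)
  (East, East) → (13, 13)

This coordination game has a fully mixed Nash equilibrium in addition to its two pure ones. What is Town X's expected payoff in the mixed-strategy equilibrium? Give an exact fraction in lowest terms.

11

Town Y mixes with probability q on South, chosen so Town X is indifferent: 12q + 9(1−q) = 10q + 13(1−q) gives q = 2/3.
Town X's expected payoff (from either row, since indifferent) is 12·2/3 + 9·1/3 = 11.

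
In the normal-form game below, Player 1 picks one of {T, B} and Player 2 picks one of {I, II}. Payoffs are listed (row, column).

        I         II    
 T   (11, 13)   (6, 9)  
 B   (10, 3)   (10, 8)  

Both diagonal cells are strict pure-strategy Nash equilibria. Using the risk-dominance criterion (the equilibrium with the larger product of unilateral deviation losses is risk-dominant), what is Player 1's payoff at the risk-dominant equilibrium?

10

At (T, I): Player 1 loses 11 − 10 = 1 by deviating; Player 2 loses 13 − 9 = 4. Product = 1·4 = 4.
At (B, II): Player 1 loses 10 − 6 = 4 by deviating; Player 2 loses 8 − 3 = 5. Product = 4·5 = 20.
20 > 4, so (B, II) is risk-dominant. Player 1's payoff there is 10.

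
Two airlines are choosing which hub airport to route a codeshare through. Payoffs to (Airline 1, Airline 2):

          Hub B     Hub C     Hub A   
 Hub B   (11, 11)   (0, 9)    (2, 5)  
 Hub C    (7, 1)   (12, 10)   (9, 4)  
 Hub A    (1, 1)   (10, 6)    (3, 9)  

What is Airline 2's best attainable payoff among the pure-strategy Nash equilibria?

11

Both Hub B is a pure NE (Airline 1: 11 ≥ 7; Airline 2: 11 ≥ 9). Airline 2 gets 11.
Both Hub C is a pure NE (Airline 1: 12 ≥ 10; Airline 2: 10 ≥ 4). Airline 2 gets 10.
Every other cell has a profitable deviation for at least one player. Highest of {11, 10} is 11.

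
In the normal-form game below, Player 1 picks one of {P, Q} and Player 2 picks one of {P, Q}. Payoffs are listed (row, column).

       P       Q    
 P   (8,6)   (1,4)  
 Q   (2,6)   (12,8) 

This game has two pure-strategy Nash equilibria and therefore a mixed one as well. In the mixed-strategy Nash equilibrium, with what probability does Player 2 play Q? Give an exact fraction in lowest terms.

6/17

Player 2's mix q on P must make Player 1 indifferent between P and Q.
Player 1's payoff from P: 8q + 1(1−q). From Q: 2q + 12(1−q).
Set equal: 6q = 11(1−q) → q = 11/17.
Probability on Q is 1 − 11/17 = 6/17.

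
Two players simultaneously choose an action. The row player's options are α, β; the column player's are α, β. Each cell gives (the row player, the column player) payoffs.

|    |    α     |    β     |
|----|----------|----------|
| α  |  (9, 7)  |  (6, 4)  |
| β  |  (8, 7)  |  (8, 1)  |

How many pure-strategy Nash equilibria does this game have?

1

Both α: the row player gets 9 (best alternative 8); the column player gets 7 (best alternative 4). Neither deviates — NE.
Both β is not a NE: the column player would switch to α (7 > 1).
No other cell survives both best-response checks, so there is 1 pure NE.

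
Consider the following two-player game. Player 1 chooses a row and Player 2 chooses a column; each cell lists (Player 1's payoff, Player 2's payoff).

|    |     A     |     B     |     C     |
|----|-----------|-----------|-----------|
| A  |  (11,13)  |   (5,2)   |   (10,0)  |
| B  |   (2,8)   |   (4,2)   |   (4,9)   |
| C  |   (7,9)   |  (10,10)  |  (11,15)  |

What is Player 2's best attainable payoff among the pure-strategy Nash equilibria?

15

Both A is a pure NE (Player 1: 11 ≥ 7; Player 2: 13 ≥ 2). Player 2 gets 13.
Both C is a pure NE (Player 1: 11 ≥ 10; Player 2: 15 ≥ 10). Player 2 gets 15.
Every other cell has a profitable deviation for at least one player. Highest of {13, 15} is 15.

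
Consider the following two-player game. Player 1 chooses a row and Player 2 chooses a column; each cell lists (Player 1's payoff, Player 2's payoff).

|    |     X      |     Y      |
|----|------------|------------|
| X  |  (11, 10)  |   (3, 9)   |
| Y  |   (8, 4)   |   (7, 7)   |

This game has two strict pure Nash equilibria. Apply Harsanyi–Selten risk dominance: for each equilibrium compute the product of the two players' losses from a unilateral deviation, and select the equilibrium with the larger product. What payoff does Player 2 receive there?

7

At both X: Player 1 loses 11 − 8 = 3 by deviating; Player 2 loses 10 − 9 = 1. Product = 3·1 = 3.
At both Y: Player 1 loses 7 − 3 = 4 by deviating; Player 2 loses 7 − 4 = 3. Product = 4·3 = 12.
12 > 3, so both Y is risk-dominant. Player 2's payoff there is 7.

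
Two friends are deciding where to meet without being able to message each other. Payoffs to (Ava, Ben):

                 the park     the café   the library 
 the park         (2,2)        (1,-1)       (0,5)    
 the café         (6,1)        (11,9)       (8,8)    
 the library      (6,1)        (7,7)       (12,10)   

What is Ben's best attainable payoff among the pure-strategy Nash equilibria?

Both the café is a pure NE (Ava: 11 ≥ 7; Ben: 9 ≥ 8). Ben gets 9.
Both the library is a pure NE (Ava: 12 ≥ 8; Ben: 10 ≥ 7). Ben gets 10.
Every other cell has a profitable deviation for at least one player. Highest of {9, 10} is 10.

10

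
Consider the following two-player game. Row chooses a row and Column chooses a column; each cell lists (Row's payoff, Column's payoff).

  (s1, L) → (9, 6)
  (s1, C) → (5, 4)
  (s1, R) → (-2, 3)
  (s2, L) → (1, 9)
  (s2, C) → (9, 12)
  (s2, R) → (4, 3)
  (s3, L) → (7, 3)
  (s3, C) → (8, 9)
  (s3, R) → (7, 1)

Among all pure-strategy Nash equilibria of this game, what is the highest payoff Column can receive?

(s1, L) is a pure NE (Row: 9 ≥ 7; Column: 6 ≥ 4). Column gets 6.
(s2, C) is a pure NE (Row: 9 ≥ 8; Column: 12 ≥ 9). Column gets 12.
Every other cell has a profitable deviation for at least one player. Highest of {6, 12} is 12.

12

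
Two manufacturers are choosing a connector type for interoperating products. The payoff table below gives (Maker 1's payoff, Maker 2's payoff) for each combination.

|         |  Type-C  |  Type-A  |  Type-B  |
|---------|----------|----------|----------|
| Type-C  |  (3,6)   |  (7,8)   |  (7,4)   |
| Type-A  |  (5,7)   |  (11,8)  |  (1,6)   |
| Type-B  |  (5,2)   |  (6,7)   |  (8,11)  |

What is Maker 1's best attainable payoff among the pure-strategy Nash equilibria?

Both Type-A is a pure NE (Maker 1: 11 ≥ 7; Maker 2: 8 ≥ 7). Maker 1 gets 11.
Both Type-B is a pure NE (Maker 1: 8 ≥ 7; Maker 2: 11 ≥ 7). Maker 1 gets 8.
Every other cell has a profitable deviation for at least one player. Highest of {11, 8} is 11.

11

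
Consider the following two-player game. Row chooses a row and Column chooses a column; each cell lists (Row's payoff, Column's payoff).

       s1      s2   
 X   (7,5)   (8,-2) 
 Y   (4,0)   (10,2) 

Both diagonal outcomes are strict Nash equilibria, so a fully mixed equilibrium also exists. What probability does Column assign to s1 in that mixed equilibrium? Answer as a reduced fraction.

2/5

Column's mix q on s1 must make Row indifferent between X and Y.
Row's payoff from X: 7q + 8(1−q). From Y: 4q + 10(1−q).
Set equal: 3q = 2(1−q) → q = 2/5.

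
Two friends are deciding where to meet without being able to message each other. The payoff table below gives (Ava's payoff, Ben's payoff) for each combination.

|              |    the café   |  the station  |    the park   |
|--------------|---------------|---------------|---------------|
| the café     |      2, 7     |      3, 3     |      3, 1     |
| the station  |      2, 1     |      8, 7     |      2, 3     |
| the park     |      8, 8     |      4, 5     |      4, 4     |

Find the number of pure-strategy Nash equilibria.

2

Both the station: Ava gets 8 (best alternative 4); Ben gets 7 (best alternative 3). Neither deviates — NE.
(the park, the café): Ava gets 8 (best alternative 2); Ben gets 8 (best alternative 5). Neither deviates — NE.
Both the park is not a NE: Ben would switch to the café (8 > 4).
No other cell survives both best-response checks, so there are 2 pure NE.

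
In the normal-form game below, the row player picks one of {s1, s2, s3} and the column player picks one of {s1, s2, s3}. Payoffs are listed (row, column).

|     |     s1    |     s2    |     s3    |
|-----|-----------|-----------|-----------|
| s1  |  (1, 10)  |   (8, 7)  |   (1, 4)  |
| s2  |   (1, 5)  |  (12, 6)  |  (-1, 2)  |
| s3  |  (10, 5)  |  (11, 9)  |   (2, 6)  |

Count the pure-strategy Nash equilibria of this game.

1

Both s2: the row player gets 12 (best alternative 11); the column player gets 6 (best alternative 5). Neither deviates — NE.
Both s1 is not a NE: the row player would switch to s3 (10 > 1).
No other cell survives both best-response checks, so there is 1 pure NE.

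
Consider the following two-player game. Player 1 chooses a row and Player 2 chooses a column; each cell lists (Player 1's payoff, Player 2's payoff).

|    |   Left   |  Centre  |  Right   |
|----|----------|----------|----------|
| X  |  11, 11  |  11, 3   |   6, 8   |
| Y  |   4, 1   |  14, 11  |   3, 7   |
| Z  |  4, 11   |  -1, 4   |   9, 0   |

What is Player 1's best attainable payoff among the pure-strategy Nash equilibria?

(X, Left) is a pure NE (Player 1: 11 ≥ 4; Player 2: 11 ≥ 8). Player 1 gets 11.
(Y, Centre) is a pure NE (Player 1: 14 ≥ 11; Player 2: 11 ≥ 7). Player 1 gets 14.
Every other cell has a profitable deviation for at least one player. Highest of {11, 14} is 14.

14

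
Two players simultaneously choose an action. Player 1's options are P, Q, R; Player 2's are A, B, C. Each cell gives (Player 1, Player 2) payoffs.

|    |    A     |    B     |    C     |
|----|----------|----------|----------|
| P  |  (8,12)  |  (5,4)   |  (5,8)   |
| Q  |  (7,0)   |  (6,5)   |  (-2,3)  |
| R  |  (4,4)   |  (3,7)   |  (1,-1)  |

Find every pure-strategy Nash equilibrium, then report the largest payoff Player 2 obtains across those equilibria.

(P, A) is a pure NE (Player 1: 8 ≥ 7; Player 2: 12 ≥ 8). Player 2 gets 12.
(Q, B) is a pure NE (Player 1: 6 ≥ 5; Player 2: 5 ≥ 3). Player 2 gets 5.
Every other cell has a profitable deviation for at least one player. Highest of {12, 5} is 12.

12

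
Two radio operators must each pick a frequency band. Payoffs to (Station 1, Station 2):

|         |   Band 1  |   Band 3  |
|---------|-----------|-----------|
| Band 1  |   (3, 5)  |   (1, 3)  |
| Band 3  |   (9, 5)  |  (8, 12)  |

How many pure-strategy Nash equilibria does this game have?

Both Band 3: Station 1 gets 8 (best alternative 1); Station 2 gets 12 (best alternative 5). Neither deviates — NE.
Both Band 1 is not a NE: Station 1 would switch to Band 3 (9 > 3).
No other cell survives both best-response checks, so there is 1 pure NE.

1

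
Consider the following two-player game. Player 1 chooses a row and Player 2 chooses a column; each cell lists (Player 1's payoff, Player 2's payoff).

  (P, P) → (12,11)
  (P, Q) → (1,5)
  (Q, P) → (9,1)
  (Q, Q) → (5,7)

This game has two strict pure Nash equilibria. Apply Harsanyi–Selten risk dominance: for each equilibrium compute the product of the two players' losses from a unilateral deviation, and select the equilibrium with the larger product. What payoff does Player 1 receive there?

At both P: Player 1 loses 12 − 9 = 3 by deviating; Player 2 loses 11 − 5 = 6. Product = 3·6 = 18.
At both Q: Player 1 loses 5 − 1 = 4 by deviating; Player 2 loses 7 − 1 = 6. Product = 4·6 = 24.
24 > 18, so both Q is risk-dominant. Player 1's payoff there is 5.

5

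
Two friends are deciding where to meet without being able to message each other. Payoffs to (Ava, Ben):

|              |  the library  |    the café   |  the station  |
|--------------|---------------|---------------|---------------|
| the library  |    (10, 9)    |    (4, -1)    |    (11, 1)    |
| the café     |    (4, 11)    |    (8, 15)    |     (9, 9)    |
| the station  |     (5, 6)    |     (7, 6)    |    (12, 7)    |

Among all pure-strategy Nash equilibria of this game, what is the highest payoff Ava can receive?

12

Both the library is a pure NE (Ava: 10 ≥ 5; Ben: 9 ≥ 1). Ava gets 10.
Both the café is a pure NE (Ava: 8 ≥ 7; Ben: 15 ≥ 11). Ava gets 8.
Both the station is a pure NE (Ava: 12 ≥ 11; Ben: 7 ≥ 6). Ava gets 12.
Every other cell has a profitable deviation for at least one player. Highest of {10, 8, 12} is 12.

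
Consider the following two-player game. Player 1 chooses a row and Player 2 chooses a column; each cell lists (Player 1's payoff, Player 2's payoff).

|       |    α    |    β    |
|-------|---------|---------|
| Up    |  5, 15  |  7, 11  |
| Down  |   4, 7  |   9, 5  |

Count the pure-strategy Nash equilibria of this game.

(Up, α): Player 1 gets 5 (best alternative 4); Player 2 gets 15 (best alternative 11). Neither deviates — NE.
(Down, β) is not a NE: Player 2 would switch to α (7 > 5).
No other cell survives both best-response checks, so there is 1 pure NE.

1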